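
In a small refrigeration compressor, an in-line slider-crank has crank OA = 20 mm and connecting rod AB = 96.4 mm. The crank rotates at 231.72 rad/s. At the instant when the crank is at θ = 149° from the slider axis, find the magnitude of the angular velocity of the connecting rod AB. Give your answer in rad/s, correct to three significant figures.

41.4

ω = 231.7 rad/s
The rod makes angle φ with the slider axis where L sinφ = r sinθ; differentiating, L cosφ·φ̇ = r ω cosθ.
L cosφ = √(L² − r² sin²θ) = 0.095848 m.
|ω_rod| = r ω |cosθ| / √(L² − r² sin²θ) = 0.02·231.7·0.85717/0.095848 = 41.445 rad/s.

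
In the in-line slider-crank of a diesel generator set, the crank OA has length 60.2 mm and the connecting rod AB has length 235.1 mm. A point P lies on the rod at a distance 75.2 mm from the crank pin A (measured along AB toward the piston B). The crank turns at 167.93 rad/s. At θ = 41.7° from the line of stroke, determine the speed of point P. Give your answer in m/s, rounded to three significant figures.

ω = 167.9 rad/s.  Crank-pin speed |V_A| = rω = 10.109 m/s, perpendicular to OA.
Rod angle: sinφ = −(r/L) sinθ ⇒ φ = -9.808°; ω_rod = −rω cosθ/√(L²−r²sin²θ) = -32.582 rad/s.
V_P = V_A + ω_rod × AP, with AP = 0.0752 m along the rod.
Components: V_Px = −rω sinθ − a·ω_rod·sinφ = -7.1424 m/s;  V_Py = rω cosθ + a·ω_rod·cosφ = +5.1337 m/s.
|V_P| = √(V_Px² + V_Py²) = 8.796 m/s.

8.80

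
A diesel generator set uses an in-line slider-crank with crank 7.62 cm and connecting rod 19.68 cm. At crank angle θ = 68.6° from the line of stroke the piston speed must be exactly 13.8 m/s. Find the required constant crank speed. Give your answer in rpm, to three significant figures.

1610

For an in-line slider-crank, |v_piston| = rω|sinθ|·[1 + r cosθ/√(L² − r² sin²θ)].
With r = 0.0762 m, L = 0.1968 m, θ = 68.6°: the bracketed kinematic factor |dx/dθ| = 0.081692 m.
ω = v/|dx/dθ| = 13.8/0.081692 = 168.93 rad/s.
N = 60ω/(2π) = 1613.1 rpm.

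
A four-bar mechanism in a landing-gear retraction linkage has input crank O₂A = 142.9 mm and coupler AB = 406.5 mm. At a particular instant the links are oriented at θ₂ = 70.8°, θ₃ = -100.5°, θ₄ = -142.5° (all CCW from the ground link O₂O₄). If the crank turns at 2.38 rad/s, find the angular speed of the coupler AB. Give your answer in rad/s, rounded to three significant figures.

ω₂ = 2.38 rad/s
Differentiating the loop-closure r₂e^{iθ₂}+r₃e^{iθ₃}=r₁+r₄e^{iθ₄} gives r₂ω₂e^{iθ₂}+r₃ω₃e^{iθ₃}=r₄ω₄e^{iθ₄}.
Eliminating the other unknown: ω₃ = r₂ω₂ sin(θ₄−θ₂) / [r₃ sin(θ₃−θ₄)].
Numerator sine = +0.54902; denominator sine = +0.66913.
Result = 0.1429·2.38·(+0.54902) / (0.4065·(+0.66913)) = +0.68648 rad/s; magnitude 0.68648 rad/s.

0.686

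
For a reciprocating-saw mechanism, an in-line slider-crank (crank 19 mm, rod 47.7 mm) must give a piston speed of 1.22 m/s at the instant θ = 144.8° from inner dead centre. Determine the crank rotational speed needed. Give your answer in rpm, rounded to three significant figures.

1600

For an in-line slider-crank, |v_piston| = rω|sinθ|·[1 + r cosθ/√(L² − r² sin²θ)].
With r = 0.019 m, L = 0.0477 m, θ = 144.8°: the bracketed kinematic factor |dx/dθ| = 0.0072896 m.
ω = v/|dx/dθ| = 1.22/0.0072896 = 167.36 rad/s.
N = 60ω/(2π) = 1598.2 rpm.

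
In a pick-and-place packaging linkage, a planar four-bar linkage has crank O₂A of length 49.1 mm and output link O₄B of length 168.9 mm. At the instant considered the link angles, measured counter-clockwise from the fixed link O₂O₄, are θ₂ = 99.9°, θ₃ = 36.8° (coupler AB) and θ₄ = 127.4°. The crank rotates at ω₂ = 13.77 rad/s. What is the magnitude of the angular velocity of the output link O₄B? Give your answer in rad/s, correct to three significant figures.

3.57

ω₂ = 13.77 rad/s
Differentiating the loop-closure r₂e^{iθ₂}+r₃e^{iθ₃}=r₁+r₄e^{iθ₄} gives r₂ω₂e^{iθ₂}+r₃ω₃e^{iθ₃}=r₄ω₄e^{iθ₄}.
Eliminating the other unknown: ω₄ = r₂ω₂ sin(θ₂−θ₃) / [r₄ sin(θ₄−θ₃)].
Numerator sine = +0.89180; denominator sine = +0.99995.
Result = 0.0491·13.77·(+0.89180) / (0.1689·(+0.99995)) = +3.5701 rad/s; magnitude 3.5701 rad/s.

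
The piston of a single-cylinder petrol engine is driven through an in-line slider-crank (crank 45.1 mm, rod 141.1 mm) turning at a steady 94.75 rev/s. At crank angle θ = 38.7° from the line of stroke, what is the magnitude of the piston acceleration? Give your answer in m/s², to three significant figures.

13700

ω = 2π·94.8 = 595.3 rad/s
x(θ) = r cosθ + √(L² − r² sin²θ); with ω constant, a = ω²·d²x/dθ².
d²x/dθ² = −r cosθ − r²(cos2θ)/√u − r⁴ sin²2θ/(4u^{3/2}),  u = L² − r² sin²θ = 0.0191141 m².
Substituting r = 0.0451 m, L = 0.1411 m, θ = 38.7°: d²x/dθ² = -0.03878 m.
a = ω²·d²x/dθ² = (595.3)²·(-0.03878) = -13744 m/s²;  |a| = 13744 m/s².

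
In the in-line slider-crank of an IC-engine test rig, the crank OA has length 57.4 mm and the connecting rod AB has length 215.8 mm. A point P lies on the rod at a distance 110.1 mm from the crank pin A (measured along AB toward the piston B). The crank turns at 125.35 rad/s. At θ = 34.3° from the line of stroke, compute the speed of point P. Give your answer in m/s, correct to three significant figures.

5.37

ω = 125.3 rad/s.  Crank-pin speed |V_A| = rω = 7.1951 m/s, perpendicular to OA.
Rod angle: sinφ = −(r/L) sinθ ⇒ φ = -8.621°; ω_rod = −rω cosθ/√(L²−r²sin²θ) = -27.858 rad/s.
V_P = V_A + ω_rod × AP, with AP = 0.1101 m along the rod.
Components: V_Px = −rω sinθ − a·ω_rod·sinφ = -4.5144 m/s;  V_Py = rω cosθ + a·ω_rod·cosφ = +2.9113 m/s.
|V_P| = √(V_Px² + V_Py²) = 5.3717 m/s.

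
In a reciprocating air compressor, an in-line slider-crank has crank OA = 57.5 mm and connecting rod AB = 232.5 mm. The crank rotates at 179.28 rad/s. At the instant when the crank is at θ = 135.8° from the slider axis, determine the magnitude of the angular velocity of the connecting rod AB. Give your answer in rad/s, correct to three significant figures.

32.3

ω = 179.3 rad/s
The rod makes angle φ with the slider axis where L sinφ = r sinθ; differentiating, L cosφ·φ̇ = r ω cosθ.
L cosφ = √(L² − r² sin²θ) = 0.22902 m.
|ω_rod| = r ω |cosθ| / √(L² − r² sin²θ) = 0.0575·179.3·0.71691/0.22902 = 32.27 rad/s.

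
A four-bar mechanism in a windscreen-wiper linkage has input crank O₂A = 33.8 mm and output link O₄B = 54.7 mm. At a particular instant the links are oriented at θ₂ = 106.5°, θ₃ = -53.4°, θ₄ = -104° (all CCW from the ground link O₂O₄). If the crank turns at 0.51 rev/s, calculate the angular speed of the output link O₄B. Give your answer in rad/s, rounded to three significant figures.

ω₂ = 3.204 rad/s (from 0.51 rev/s).
Differentiating the loop-closure r₂e^{iθ₂}+r₃e^{iθ₃}=r₁+r₄e^{iθ₄} gives r₂ω₂e^{iθ₂}+r₃ω₃e^{iθ₃}=r₄ω₄e^{iθ₄}.
Eliminating the other unknown: ω₄ = r₂ω₂ sin(θ₂−θ₃) / [r₄ sin(θ₄−θ₃)].
Numerator sine = +0.34366; denominator sine = -0.77273.
Result = 0.0338·3.204·(+0.34366) / (0.0547·(-0.77273)) = -0.8806 rad/s; magnitude 0.8806 rad/s.

0.881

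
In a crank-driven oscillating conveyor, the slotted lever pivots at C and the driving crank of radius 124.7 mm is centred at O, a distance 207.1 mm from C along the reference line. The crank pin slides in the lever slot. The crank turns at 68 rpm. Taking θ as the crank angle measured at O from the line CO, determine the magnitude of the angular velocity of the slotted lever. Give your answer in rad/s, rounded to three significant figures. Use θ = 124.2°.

0.250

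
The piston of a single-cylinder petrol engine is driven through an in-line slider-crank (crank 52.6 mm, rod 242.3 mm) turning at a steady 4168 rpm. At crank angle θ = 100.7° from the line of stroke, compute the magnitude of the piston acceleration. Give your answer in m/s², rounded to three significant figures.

3930

ω = 2π·4168/60 = 436.5 rad/s
x(θ) = r cosθ + √(L² − r² sin²θ); with ω constant, a = ω²·d²x/dθ².
d²x/dθ² = −r cosθ − r²(cos2θ)/√u − r⁴ sin²2θ/(4u^{3/2}),  u = L² − r² sin²θ = 0.0560379 m².
Substituting r = 0.0526 m, L = 0.2423 m, θ = 100.7°: d²x/dθ² = +0.020629 m.
a = ω²·d²x/dθ² = (436.5)²·(+0.020629) = +3929.9 m/s²;  |a| = 3929.9 m/s².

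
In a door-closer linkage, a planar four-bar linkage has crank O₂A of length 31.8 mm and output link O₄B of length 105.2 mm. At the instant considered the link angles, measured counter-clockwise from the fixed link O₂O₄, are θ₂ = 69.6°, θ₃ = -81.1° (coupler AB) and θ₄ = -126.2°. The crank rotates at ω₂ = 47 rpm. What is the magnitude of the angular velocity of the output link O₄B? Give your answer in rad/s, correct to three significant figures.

ω₂ = 4.922 rad/s (from 47 rpm).
Differentiating the loop-closure r₂e^{iθ₂}+r₃e^{iθ₃}=r₁+r₄e^{iθ₄} gives r₂ω₂e^{iθ₂}+r₃ω₃e^{iθ₃}=r₄ω₄e^{iθ₄}.
Eliminating the other unknown: ω₄ = r₂ω₂ sin(θ₂−θ₃) / [r₄ sin(θ₄−θ₃)].
Numerator sine = +0.48938; denominator sine = -0.70834.
Result = 0.0318·4.922·(+0.48938) / (0.1052·(-0.70834)) = -1.0279 rad/s; magnitude 1.0279 rad/s.

1.03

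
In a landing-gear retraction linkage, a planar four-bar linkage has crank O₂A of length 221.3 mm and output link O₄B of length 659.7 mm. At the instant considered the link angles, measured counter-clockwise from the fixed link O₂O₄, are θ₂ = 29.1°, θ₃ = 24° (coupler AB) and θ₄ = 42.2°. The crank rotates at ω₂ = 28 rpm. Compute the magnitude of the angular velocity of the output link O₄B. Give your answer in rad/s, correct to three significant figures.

0.280

ω₂ = 2.932 rad/s (from 28 rpm).
Differentiating the loop-closure r₂e^{iθ₂}+r₃e^{iθ₃}=r₁+r₄e^{iθ₄} gives r₂ω₂e^{iθ₂}+r₃ω₃e^{iθ₃}=r₄ω₄e^{iθ₄}.
Eliminating the other unknown: ω₄ = r₂ω₂ sin(θ₂−θ₃) / [r₄ sin(θ₄−θ₃)].
Numerator sine = +0.08889; denominator sine = +0.31233.
Result = 0.2213·2.932·(+0.08889) / (0.6597·(+0.31233)) = +0.27995 rad/s; magnitude 0.27995 rad/s.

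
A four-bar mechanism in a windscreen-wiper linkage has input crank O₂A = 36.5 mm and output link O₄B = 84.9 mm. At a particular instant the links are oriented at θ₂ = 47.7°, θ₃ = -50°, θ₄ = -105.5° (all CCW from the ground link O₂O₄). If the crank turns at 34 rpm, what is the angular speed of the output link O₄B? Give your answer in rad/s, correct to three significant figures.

1.84

ω₂ = 3.56 rad/s (from 34 rpm).
Differentiating the loop-closure r₂e^{iθ₂}+r₃e^{iθ₃}=r₁+r₄e^{iθ₄} gives r₂ω₂e^{iθ₂}+r₃ω₃e^{iθ₃}=r₄ω₄e^{iθ₄}.
Eliminating the other unknown: ω₄ = r₂ω₂ sin(θ₂−θ₃) / [r₄ sin(θ₄−θ₃)].
Numerator sine = +0.99098; denominator sine = -0.82413.
Result = 0.0365·3.56·(+0.99098) / (0.0849·(-0.82413)) = -1.8406 rad/s; magnitude 1.8406 rad/s.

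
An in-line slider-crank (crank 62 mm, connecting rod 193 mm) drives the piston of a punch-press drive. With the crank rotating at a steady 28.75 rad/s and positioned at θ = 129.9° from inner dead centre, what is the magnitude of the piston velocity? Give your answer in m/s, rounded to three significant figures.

ω = 28.75 rad/s
For an in-line slider-crank, x = r cosθ + √(L² − r² sin²θ), so v = −rω sinθ·[1 + r cosθ/√(L² − r² sin²θ)].
With r = 0.062 m, L = 0.193 m, θ = 129.9°: √(L² − r² sin²θ) = 0.18705 m.
v = −0.062·28.75·0.76717·[1 + 0.062·-0.64145/0.18705] = -1.0767 m/s.
|v| = 1.0767 m/s.

1.08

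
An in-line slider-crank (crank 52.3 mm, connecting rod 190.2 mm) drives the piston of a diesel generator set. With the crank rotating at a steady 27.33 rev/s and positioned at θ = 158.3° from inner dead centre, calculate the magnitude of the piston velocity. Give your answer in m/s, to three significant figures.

2.47

ω = 2π·27.3 = 171.7 rad/s
For an in-line slider-crank, x = r cosθ + √(L² − r² sin²θ), so v = −rω sinθ·[1 + r cosθ/√(L² − r² sin²θ)].
With r = 0.0523 m, L = 0.1902 m, θ = 158.3°: √(L² − r² sin²θ) = 0.18921 m.
v = −0.0523·171.7·0.36975·[1 + 0.0523·-0.92913/0.18921] = -2.4679 m/s.
|v| = 2.4679 m/s.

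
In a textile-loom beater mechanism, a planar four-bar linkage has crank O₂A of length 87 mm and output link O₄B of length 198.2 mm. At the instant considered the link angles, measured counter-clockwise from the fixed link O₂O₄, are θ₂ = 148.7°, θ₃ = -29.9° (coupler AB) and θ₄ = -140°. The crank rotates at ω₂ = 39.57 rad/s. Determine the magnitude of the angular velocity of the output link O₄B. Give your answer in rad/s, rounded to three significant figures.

0.452

ω₂ = 39.57 rad/s
Differentiating the loop-closure r₂e^{iθ₂}+r₃e^{iθ₃}=r₁+r₄e^{iθ₄} gives r₂ω₂e^{iθ₂}+r₃ω₃e^{iθ₃}=r₄ω₄e^{iθ₄}.
Eliminating the other unknown: ω₄ = r₂ω₂ sin(θ₂−θ₃) / [r₄ sin(θ₄−θ₃)].
Numerator sine = +0.02443; denominator sine = -0.93909.
Result = 0.087·39.57·(+0.02443) / (0.1982·(-0.93909)) = -0.45189 rad/s; magnitude 0.45189 rad/s.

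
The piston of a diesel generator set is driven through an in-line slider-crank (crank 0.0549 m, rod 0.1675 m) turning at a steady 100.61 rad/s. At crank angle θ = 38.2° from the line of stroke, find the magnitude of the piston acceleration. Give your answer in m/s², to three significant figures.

ω = 100.6 rad/s
x(θ) = r cosθ + √(L² − r² sin²θ); with ω constant, a = ω²·d²x/dθ².
d²x/dθ² = −r cosθ − r²(cos2θ)/√u − r⁴ sin²2θ/(4u^{3/2}),  u = L² − r² sin²θ = 0.0269036 m².
Substituting r = 0.0549 m, L = 0.1675 m, θ = 38.2°: d²x/dθ² = -0.047951 m.
a = ω²·d²x/dθ² = (100.6)²·(-0.047951) = -485.37 m/s²;  |a| = 485.37 m/s².

485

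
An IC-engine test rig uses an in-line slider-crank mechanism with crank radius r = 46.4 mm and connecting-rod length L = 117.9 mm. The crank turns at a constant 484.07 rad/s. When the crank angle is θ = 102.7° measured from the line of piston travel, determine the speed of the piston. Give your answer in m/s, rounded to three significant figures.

19.9

ω = 484.1 rad/s
For an in-line slider-crank, x = r cosθ + √(L² − r² sin²θ), so v = −rω sinθ·[1 + r cosθ/√(L² − r² sin²θ)].
With r = 0.0464 m, L = 0.1179 m, θ = 102.7°: √(L² − r² sin²θ) = 0.10886 m.
v = −0.0464·484.1·0.97553·[1 + 0.0464·-0.21985/0.10886] = -19.858 m/s.
|v| = 19.858 m/s.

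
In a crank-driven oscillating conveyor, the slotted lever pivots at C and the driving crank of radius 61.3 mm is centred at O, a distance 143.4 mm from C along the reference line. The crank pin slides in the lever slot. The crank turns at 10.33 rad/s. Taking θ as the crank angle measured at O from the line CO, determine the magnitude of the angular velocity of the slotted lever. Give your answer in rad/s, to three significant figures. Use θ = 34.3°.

ω = 10.33 rad/s
Crank pin A relative to C: A = (d + r cosθ, r sinθ); lever angle φ = atan2(r sinθ, d + r cosθ).
Differentiating tanφ: φ̇ = rω(d cosθ + r)/(d² + r² + 2dr cosθ).
d² + r² + 2dr cosθ = |CA|² = 0.0388448 m²;  d cosθ + r = +0.17976 m.
|ω_lever| = |0.0613·10.33·+0.17976| / 0.0388448 = 2.9304 rad/s.

2.93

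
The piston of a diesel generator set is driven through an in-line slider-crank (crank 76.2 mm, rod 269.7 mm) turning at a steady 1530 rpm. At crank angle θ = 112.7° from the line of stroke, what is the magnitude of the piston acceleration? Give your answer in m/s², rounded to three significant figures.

1150

ω = 2π·1530/60 = 160.2 rad/s
x(θ) = r cosθ + √(L² − r² sin²θ); with ω constant, a = ω²·d²x/dθ².
d²x/dθ² = −r cosθ − r²(cos2θ)/√u − r⁴ sin²2θ/(4u^{3/2}),  u = L² − r² sin²θ = 0.0677964 m².
Substituting r = 0.0762 m, L = 0.2697 m, θ = 112.7°: d²x/dθ² = +0.044822 m.
a = ω²·d²x/dθ² = (160.2)²·(+0.044822) = +1150.6 m/s²;  |a| = 1150.6 m/s².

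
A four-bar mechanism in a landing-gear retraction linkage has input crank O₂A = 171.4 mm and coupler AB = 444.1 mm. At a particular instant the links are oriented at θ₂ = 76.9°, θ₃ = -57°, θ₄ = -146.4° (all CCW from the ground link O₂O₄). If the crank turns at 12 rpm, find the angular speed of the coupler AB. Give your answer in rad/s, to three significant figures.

0.333

ω₂ = 1.257 rad/s (from 12 rpm).
Differentiating the loop-closure r₂e^{iθ₂}+r₃e^{iθ₃}=r₁+r₄e^{iθ₄} gives r₂ω₂e^{iθ₂}+r₃ω₃e^{iθ₃}=r₄ω₄e^{iθ₄}.
Eliminating the other unknown: ω₃ = r₂ω₂ sin(θ₄−θ₂) / [r₃ sin(θ₃−θ₄)].
Numerator sine = +0.68582; denominator sine = +0.99995.
Result = 0.1714·1.257·(+0.68582) / (0.4441·(+0.99995)) = +0.33264 rad/s; magnitude 0.33264 rad/s.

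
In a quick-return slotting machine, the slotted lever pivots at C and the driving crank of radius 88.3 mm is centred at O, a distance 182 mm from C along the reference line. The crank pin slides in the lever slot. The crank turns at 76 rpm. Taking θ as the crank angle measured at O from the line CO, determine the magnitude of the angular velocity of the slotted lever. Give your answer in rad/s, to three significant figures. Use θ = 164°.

6.07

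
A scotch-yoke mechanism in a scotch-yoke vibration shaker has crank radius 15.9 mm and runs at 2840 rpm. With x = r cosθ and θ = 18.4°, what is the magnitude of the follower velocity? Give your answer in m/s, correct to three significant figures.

ω = 297.4 rad/s (from 2840 rpm).
x = r cosθ ⇒ ẋ = −rω sinθ.
|v| = rω|sinθ| = 0.0159·297.4·|sin 18.4°| = 1.4926 m/s.

1.49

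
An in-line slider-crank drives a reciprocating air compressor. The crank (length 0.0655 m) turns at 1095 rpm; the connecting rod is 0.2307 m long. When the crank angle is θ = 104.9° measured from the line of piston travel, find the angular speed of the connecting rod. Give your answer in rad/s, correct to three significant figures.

8.71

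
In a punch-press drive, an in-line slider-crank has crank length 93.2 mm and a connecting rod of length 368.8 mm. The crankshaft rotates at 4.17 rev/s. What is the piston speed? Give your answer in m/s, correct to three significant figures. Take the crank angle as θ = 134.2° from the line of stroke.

1.44

ω = 2π·4.17 = 26.2 rad/s
For an in-line slider-crank, x = r cosθ + √(L² − r² sin²θ), so v = −rω sinθ·[1 + r cosθ/√(L² − r² sin²θ)].
With r = 0.0932 m, L = 0.3688 m, θ = 134.2°: √(L² − r² sin²θ) = 0.3627 m.
v = −0.0932·26.2·0.71691·[1 + 0.0932·-0.69717/0.3627] = -1.437 m/s.
|v| = 1.437 m/s.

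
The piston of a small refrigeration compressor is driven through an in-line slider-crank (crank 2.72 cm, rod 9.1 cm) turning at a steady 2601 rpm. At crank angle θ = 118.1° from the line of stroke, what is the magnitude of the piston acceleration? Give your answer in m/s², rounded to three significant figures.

ω = 2π·2601/60 = 272.4 rad/s
x(θ) = r cosθ + √(L² − r² sin²θ); with ω constant, a = ω²·d²x/dθ².
d²x/dθ² = −r cosθ − r²(cos2θ)/√u − r⁴ sin²2θ/(4u^{3/2}),  u = L² − r² sin²θ = 0.0077053 m².
Substituting r = 0.0272 m, L = 0.091 m, θ = 118.1°: d²x/dθ² = +0.01736 m.
a = ω²·d²x/dθ² = (272.4)²·(+0.01736) = +1288 m/s²;  |a| = 1288 m/s².

1290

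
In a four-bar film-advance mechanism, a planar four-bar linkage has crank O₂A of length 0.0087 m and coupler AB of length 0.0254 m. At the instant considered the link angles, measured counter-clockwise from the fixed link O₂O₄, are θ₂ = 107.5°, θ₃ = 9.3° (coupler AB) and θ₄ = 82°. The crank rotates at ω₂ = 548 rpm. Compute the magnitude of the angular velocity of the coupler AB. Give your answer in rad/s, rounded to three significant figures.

8.86

ω₂ = 57.39 rad/s (from 548 rpm).
Differentiating the loop-closure r₂e^{iθ₂}+r₃e^{iθ₃}=r₁+r₄e^{iθ₄} gives r₂ω₂e^{iθ₂}+r₃ω₃e^{iθ₃}=r₄ω₄e^{iθ₄}.
Eliminating the other unknown: ω₃ = r₂ω₂ sin(θ₄−θ₂) / [r₃ sin(θ₃−θ₄)].
Numerator sine = -0.43051; denominator sine = -0.95476.
Result = 0.0087·57.39·(-0.43051) / (0.0254·(-0.95476)) = +8.8631 rad/s; magnitude 8.8631 rad/s.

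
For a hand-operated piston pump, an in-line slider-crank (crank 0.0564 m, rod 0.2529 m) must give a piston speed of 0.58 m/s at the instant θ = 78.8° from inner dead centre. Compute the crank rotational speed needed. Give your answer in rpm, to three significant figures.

95.9

For an in-line slider-crank, |v_piston| = rω|sinθ|·[1 + r cosθ/√(L² − r² sin²θ)].
With r = 0.0564 m, L = 0.2529 m, θ = 78.8°: the bracketed kinematic factor |dx/dθ| = 0.057782 m.
ω = v/|dx/dθ| = 0.58/0.057782 = 10.038 rad/s.
N = 60ω/(2π) = 95.853 rpm.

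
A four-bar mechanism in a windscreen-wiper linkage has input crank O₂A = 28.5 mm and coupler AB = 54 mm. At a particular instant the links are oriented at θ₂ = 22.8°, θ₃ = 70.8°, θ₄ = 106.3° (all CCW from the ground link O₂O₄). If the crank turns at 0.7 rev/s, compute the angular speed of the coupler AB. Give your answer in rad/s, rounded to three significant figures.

ω₂ = 4.398 rad/s (from 0.7 rev/s).
Differentiating the loop-closure r₂e^{iθ₂}+r₃e^{iθ₃}=r₁+r₄e^{iθ₄} gives r₂ω₂e^{iθ₂}+r₃ω₃e^{iθ₃}=r₄ω₄e^{iθ₄}.
Eliminating the other unknown: ω₃ = r₂ω₂ sin(θ₄−θ₂) / [r₃ sin(θ₃−θ₄)].
Numerator sine = +0.99357; denominator sine = -0.58070.
Result = 0.0285·4.398·(+0.99357) / (0.054·(-0.58070)) = -3.9717 rad/s; magnitude 3.9717 rad/s.

3.97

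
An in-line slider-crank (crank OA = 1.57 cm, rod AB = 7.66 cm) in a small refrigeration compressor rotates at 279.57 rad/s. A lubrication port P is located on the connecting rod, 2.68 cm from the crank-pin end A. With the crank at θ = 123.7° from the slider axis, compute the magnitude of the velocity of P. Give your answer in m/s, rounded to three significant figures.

3.85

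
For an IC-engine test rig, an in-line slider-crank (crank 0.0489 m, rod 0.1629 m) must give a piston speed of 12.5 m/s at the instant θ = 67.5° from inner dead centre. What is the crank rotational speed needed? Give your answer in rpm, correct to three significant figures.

For an in-line slider-crank, |v_piston| = rω|sinθ|·[1 + r cosθ/√(L² − r² sin²θ)].
With r = 0.0489 m, L = 0.1629 m, θ = 67.5°: the bracketed kinematic factor |dx/dθ| = 0.050579 m.
ω = v/|dx/dθ| = 12.5/0.050579 = 247.14 rad/s.
N = 60ω/(2π) = 2360 rpm.

2360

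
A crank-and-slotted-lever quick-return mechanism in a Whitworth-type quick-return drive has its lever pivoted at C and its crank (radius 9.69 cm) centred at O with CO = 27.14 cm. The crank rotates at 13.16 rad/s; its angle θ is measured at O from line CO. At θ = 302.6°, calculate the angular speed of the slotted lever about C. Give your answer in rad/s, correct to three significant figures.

ω = 13.16 rad/s
Crank pin A relative to C: A = (d + r cosθ, r sinθ); lever angle φ = atan2(r sinθ, d + r cosθ).
Differentiating tanφ: φ̇ = rω(d cosθ + r)/(d² + r² + 2dr cosθ).
d² + r² + 2dr cosθ = |CA|² = 0.111385 m²;  d cosθ + r = +0.24312 m.
|ω_lever| = |0.0969·13.16·+0.24312| / 0.111385 = 2.7834 rad/s.

2.78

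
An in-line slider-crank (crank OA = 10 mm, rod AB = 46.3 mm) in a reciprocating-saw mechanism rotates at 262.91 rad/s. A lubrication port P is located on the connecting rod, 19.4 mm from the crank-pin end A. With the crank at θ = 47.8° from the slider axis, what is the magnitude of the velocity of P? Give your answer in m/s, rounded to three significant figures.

ω = 262.9 rad/s.  Crank-pin speed |V_A| = rω = 2.6291 m/s, perpendicular to OA.
Rod angle: sinφ = −(r/L) sinθ ⇒ φ = -9.207°; ω_rod = −rω cosθ/√(L²−r²sin²θ) = -38.641 rad/s.
V_P = V_A + ω_rod × AP, with AP = 0.0194 m along the rod.
Components: V_Px = −rω sinθ − a·ω_rod·sinφ = -2.0676 m/s;  V_Py = rω cosθ + a·ω_rod·cosφ = +1.026 m/s.
|V_P| = √(V_Px² + V_Py²) = 2.3082 m/s.

2.31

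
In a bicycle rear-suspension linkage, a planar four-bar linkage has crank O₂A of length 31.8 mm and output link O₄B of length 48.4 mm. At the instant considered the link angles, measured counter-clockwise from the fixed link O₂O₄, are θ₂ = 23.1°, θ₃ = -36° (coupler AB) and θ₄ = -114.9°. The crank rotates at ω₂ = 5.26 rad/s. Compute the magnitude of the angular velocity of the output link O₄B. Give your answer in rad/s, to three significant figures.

ω₂ = 5.26 rad/s
Differentiating the loop-closure r₂e^{iθ₂}+r₃e^{iθ₃}=r₁+r₄e^{iθ₄} gives r₂ω₂e^{iθ₂}+r₃ω₃e^{iθ₃}=r₄ω₄e^{iθ₄}.
Eliminating the other unknown: ω₄ = r₂ω₂ sin(θ₂−θ₃) / [r₄ sin(θ₄−θ₃)].
Numerator sine = +0.85806; denominator sine = -0.98129.
Result = 0.0318·5.26·(+0.85806) / (0.0484·(-0.98129)) = -3.022 rad/s; magnitude 3.022 rad/s.

3.02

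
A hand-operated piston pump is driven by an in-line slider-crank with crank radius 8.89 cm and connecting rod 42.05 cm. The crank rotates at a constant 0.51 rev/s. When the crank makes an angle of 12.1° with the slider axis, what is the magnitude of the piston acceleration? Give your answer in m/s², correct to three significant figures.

1.07

ω = 2π·0.51 = 3.204 rad/s
x(θ) = r cosθ + √(L² − r² sin²θ); with ω constant, a = ω²·d²x/dθ².
d²x/dθ² = −r cosθ − r²(cos2θ)/√u − r⁴ sin²2θ/(4u^{3/2}),  u = L² − r² sin²θ = 0.176473 m².
Substituting r = 0.0889 m, L = 0.4205 m, θ = 12.1°: d²x/dθ² = -0.10412 m.
a = ω²·d²x/dθ² = (3.204)²·(-0.10412) = -1.0691 m/s²;  |a| = 1.0691 m/s².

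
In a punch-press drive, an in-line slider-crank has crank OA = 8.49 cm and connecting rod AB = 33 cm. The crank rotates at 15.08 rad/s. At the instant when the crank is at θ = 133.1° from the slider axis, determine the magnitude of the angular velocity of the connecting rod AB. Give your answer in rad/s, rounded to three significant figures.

ω = 15.08 rad/s
The rod makes angle φ with the slider axis where L sinφ = r sinθ; differentiating, L cosφ·φ̇ = r ω cosθ.
L cosφ = √(L² − r² sin²θ) = 0.32413 m.
|ω_rod| = r ω |cosθ| / √(L² − r² sin²θ) = 0.0849·15.08·0.68327/0.32413 = 2.6989 rad/s.

2.70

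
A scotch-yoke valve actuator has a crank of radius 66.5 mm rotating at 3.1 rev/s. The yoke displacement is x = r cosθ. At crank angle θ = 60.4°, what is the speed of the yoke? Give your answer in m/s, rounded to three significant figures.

ω = 19.48 rad/s (from 3.1 rev/s).
x = r cosθ ⇒ ẋ = −rω sinθ.
|v| = rω|sinθ| = 0.0665·19.48·|sin 60.4°| = 1.1262 m/s.

1.13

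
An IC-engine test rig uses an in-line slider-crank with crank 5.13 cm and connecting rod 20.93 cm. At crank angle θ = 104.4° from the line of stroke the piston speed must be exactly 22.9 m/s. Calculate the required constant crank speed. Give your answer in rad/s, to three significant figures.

For an in-line slider-crank, |v_piston| = rω|sinθ|·[1 + r cosθ/√(L² − r² sin²θ)].
With r = 0.0513 m, L = 0.2093 m, θ = 104.4°: the bracketed kinematic factor |dx/dθ| = 0.04657 m.
ω = v/|dx/dθ| = 22.9/0.04657 = 491.73 rad/s.

492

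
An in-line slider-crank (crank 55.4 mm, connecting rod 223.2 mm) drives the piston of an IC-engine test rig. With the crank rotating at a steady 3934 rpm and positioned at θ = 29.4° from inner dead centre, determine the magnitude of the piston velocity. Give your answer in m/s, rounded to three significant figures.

13.6

ω = 2π·3934/60 = 412 rad/s
For an in-line slider-crank, x = r cosθ + √(L² − r² sin²θ), so v = −rω sinθ·[1 + r cosθ/√(L² − r² sin²θ)].
With r = 0.0554 m, L = 0.2232 m, θ = 29.4°: √(L² − r² sin²θ) = 0.22154 m.
v = −0.0554·412·0.49090·[1 + 0.0554·0.87121/0.22154] = -13.645 m/s.
|v| = 13.645 m/s.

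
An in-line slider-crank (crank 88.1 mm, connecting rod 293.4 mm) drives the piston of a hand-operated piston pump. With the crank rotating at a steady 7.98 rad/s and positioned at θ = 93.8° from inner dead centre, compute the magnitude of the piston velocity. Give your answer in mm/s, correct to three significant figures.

687

ω = 7.98 rad/s
For an in-line slider-crank, x = r cosθ + √(L² − r² sin²θ), so v = −rω sinθ·[1 + r cosθ/√(L² − r² sin²θ)].
With r = 0.0881 m, L = 0.2934 m, θ = 93.8°: √(L² − r² sin²θ) = 0.27992 m.
v = −0.0881·7.98·0.99780·[1 + 0.0881·-0.06627/0.27992] = -0.68686 m/s.
|v| = 0.68686 m/s = 686.86 mm/s.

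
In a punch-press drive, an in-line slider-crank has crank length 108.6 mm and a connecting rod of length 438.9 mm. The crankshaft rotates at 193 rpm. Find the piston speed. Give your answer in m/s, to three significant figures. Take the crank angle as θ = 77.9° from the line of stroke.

2.26

ω = 2π·193/60 = 20.21 rad/s
For an in-line slider-crank, x = r cosθ + √(L² − r² sin²θ), so v = −rω sinθ·[1 + r cosθ/√(L² − r² sin²θ)].
With r = 0.1086 m, L = 0.4389 m, θ = 77.9°: √(L² − r² sin²θ) = 0.42586 m.
v = −0.1086·20.21·0.97778·[1 + 0.1086·0.20962/0.42586] = -2.2609 m/s.
|v| = 2.2609 m/s.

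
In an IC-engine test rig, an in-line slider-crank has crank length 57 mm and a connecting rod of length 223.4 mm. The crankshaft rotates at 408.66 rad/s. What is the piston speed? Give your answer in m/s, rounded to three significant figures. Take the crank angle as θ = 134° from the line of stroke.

13.7

ω = 408.7 rad/s
For an in-line slider-crank, x = r cosθ + √(L² − r² sin²θ), so v = −rω sinθ·[1 + r cosθ/√(L² − r² sin²θ)].
With r = 0.057 m, L = 0.2234 m, θ = 134°: √(L² − r² sin²θ) = 0.21961 m.
v = −0.057·408.7·0.71934·[1 + 0.057·-0.69466/0.21961] = -13.735 m/s.
|v| = 13.735 m/s.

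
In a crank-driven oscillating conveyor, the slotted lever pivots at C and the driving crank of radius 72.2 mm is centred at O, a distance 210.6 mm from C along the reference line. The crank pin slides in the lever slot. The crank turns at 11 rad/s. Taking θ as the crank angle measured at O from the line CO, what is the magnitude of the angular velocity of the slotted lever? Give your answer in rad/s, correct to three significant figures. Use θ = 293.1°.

ω = 11 rad/s
Crank pin A relative to C: A = (d + r cosθ, r sinθ); lever angle φ = atan2(r sinθ, d + r cosθ).
Differentiating tanφ: φ̇ = rω(d cosθ + r)/(d² + r² + 2dr cosθ).
d² + r² + 2dr cosθ = |CA|² = 0.0614964 m²;  d cosθ + r = +0.15483 m.
|ω_lever| = |0.0722·11·+0.15483| / 0.0614964 = 1.9995 rad/s.

2.00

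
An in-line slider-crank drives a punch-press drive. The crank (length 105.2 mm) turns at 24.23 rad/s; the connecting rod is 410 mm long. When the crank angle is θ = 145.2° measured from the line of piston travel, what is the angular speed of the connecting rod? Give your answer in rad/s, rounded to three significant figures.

5.16

ω = 24.23 rad/s
The rod makes angle φ with the slider axis where L sinφ = r sinθ; differentiating, L cosφ·φ̇ = r ω cosθ.
L cosφ = √(L² − r² sin²θ) = 0.40558 m.
|ω_rod| = r ω |cosθ| / √(L² − r² sin²θ) = 0.1052·24.23·0.82115/0.40558 = 5.1608 rad/s.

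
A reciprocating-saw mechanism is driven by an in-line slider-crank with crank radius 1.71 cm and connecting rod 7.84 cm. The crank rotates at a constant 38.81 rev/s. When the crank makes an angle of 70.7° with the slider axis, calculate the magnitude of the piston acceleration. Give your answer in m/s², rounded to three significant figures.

160

ω = 2π·38.8 = 243.9 rad/s
x(θ) = r cosθ + √(L² − r² sin²θ); with ω constant, a = ω²·d²x/dθ².
d²x/dθ² = −r cosθ − r²(cos2θ)/√u − r⁴ sin²2θ/(4u^{3/2}),  u = L² − r² sin²θ = 0.00588609 m².
Substituting r = 0.0171 m, L = 0.0784 m, θ = 70.7°: d²x/dθ² = -0.0026916 m.
a = ω²·d²x/dθ² = (243.9)²·(-0.0026916) = -160.05 m/s²;  |a| = 160.05 m/s².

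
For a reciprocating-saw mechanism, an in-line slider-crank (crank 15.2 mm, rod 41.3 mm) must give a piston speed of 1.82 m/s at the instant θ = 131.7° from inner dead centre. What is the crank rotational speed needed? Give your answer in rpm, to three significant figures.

For an in-line slider-crank, |v_piston| = rω|sinθ|·[1 + r cosθ/√(L² − r² sin²θ)].
With r = 0.0152 m, L = 0.0413 m, θ = 131.7°: the bracketed kinematic factor |dx/dθ| = 0.0084591 m.
ω = v/|dx/dθ| = 1.82/0.0084591 = 215.15 rad/s.
N = 60ω/(2π) = 2054.6 rpm.

2050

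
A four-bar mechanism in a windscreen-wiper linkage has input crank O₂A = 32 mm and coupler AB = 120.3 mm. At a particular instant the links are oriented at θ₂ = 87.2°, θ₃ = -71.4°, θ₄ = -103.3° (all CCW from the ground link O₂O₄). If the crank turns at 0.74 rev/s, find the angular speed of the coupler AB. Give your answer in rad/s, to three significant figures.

0.427

ω₂ = 4.65 rad/s (from 0.74 rev/s).
Differentiating the loop-closure r₂e^{iθ₂}+r₃e^{iθ₃}=r₁+r₄e^{iθ₄} gives r₂ω₂e^{iθ₂}+r₃ω₃e^{iθ₃}=r₄ω₄e^{iθ₄}.
Eliminating the other unknown: ω₃ = r₂ω₂ sin(θ₄−θ₂) / [r₃ sin(θ₃−θ₄)].
Numerator sine = +0.18224; denominator sine = +0.52844.
Result = 0.032·4.65·(+0.18224) / (0.1203·(+0.52844)) = +0.42652 rad/s; magnitude 0.42652 rad/s.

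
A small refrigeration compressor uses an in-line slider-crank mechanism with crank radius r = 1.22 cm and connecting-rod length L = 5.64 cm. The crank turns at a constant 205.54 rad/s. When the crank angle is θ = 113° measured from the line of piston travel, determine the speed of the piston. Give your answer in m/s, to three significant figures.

ω = 205.5 rad/s
For an in-line slider-crank, x = r cosθ + √(L² − r² sin²θ), so v = −rω sinθ·[1 + r cosθ/√(L² − r² sin²θ)].
With r = 0.0122 m, L = 0.0564 m, θ = 113°: √(L² − r² sin²θ) = 0.055271 m.
v = −0.0122·205.5·0.92050·[1 + 0.0122·-0.39073/0.055271] = -2.1092 m/s.
|v| = 2.1092 m/s.

2.11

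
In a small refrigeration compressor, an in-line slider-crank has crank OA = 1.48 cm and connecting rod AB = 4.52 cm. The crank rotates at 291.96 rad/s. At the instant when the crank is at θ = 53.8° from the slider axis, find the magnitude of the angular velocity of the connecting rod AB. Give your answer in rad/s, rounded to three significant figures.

ω = 292 rad/s
The rod makes angle φ with the slider axis where L sinφ = r sinθ; differentiating, L cosφ·φ̇ = r ω cosθ.
L cosφ = √(L² − r² sin²θ) = 0.043594 m.
|ω_rod| = r ω |cosθ| / √(L² − r² sin²θ) = 0.0148·292·0.59061/0.043594 = 58.541 rad/s.

58.5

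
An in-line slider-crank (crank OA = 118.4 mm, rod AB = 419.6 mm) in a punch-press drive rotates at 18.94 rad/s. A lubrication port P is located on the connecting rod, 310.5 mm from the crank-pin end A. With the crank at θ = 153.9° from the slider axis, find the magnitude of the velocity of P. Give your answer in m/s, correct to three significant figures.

0.956

ω = 18.94 rad/s.  Crank-pin speed |V_A| = rω = 2.2425 m/s, perpendicular to OA.
Rod angle: sinφ = −(r/L) sinθ ⇒ φ = -7.131°; ω_rod = −rω cosθ/√(L²−r²sin²θ) = +4.8368 rad/s.
V_P = V_A + ω_rod × AP, with AP = 0.3105 m along the rod.
Components: V_Px = −rω sinθ − a·ω_rod·sinφ = -0.80013 m/s;  V_Py = rω cosθ + a·ω_rod·cosφ = -0.52361 m/s.
|V_P| = √(V_Px² + V_Py²) = 0.95623 m/s.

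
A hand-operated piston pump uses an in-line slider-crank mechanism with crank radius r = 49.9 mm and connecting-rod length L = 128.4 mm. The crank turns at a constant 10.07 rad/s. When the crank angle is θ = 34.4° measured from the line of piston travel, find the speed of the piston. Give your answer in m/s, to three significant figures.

0.377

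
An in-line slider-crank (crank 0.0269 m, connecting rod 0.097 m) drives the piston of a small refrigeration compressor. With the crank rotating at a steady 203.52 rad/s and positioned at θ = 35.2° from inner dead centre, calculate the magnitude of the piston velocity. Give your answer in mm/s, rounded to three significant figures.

3880

ω = 203.5 rad/s
For an in-line slider-crank, x = r cosθ + √(L² − r² sin²θ), so v = −rω sinθ·[1 + r cosθ/√(L² − r² sin²θ)].
With r = 0.0269 m, L = 0.097 m, θ = 35.2°: √(L² − r² sin²θ) = 0.095753 m.
v = −0.0269·203.5·0.57643·[1 + 0.0269·0.81714/0.095753] = -3.8802 m/s.
|v| = 3.8802 m/s = 3880.2 mm/s.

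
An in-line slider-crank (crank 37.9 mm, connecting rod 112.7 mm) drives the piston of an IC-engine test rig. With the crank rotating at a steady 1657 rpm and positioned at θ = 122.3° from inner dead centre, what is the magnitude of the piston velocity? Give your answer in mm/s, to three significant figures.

ω = 2π·1657/60 = 173.5 rad/s
For an in-line slider-crank, x = r cosθ + √(L² − r² sin²θ), so v = −rω sinθ·[1 + r cosθ/√(L² − r² sin²θ)].
With r = 0.0379 m, L = 0.1127 m, θ = 122.3°: √(L² − r² sin²θ) = 0.10805 m.
v = −0.0379·173.5·0.84526·[1 + 0.0379·-0.53435/0.10805] = -4.5169 m/s.
|v| = 4.5169 m/s = 4516.9 mm/s.

4520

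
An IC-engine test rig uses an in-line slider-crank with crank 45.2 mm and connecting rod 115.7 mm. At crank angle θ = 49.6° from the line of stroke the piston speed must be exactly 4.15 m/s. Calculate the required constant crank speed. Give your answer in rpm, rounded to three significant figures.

910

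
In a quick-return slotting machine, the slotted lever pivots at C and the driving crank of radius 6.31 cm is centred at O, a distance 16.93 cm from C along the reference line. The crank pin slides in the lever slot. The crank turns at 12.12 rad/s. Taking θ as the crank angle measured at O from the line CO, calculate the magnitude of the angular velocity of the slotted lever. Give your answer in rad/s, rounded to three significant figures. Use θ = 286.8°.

2.21

ω = 12.12 rad/s
Crank pin A relative to C: A = (d + r cosθ, r sinθ); lever angle φ = atan2(r sinθ, d + r cosθ).
Differentiating tanφ: φ̇ = rω(d cosθ + r)/(d² + r² + 2dr cosθ).
d² + r² + 2dr cosθ = |CA|² = 0.0388195 m²;  d cosθ + r = +0.11203 m.
|ω_lever| = |0.0631·12.12·+0.11203| / 0.0388195 = 2.2071 rad/s.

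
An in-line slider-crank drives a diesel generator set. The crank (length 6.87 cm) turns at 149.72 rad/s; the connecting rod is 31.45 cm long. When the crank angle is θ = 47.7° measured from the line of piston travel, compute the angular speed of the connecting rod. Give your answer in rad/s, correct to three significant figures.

22.3

ω = 149.7 rad/s
The rod makes angle φ with the slider axis where L sinφ = r sinθ; differentiating, L cosφ·φ̇ = r ω cosθ.
L cosφ = √(L² − r² sin²θ) = 0.31037 m.
|ω_rod| = r ω |cosθ| / √(L² − r² sin²θ) = 0.0687·149.7·0.67301/0.31037 = 22.304 rad/s.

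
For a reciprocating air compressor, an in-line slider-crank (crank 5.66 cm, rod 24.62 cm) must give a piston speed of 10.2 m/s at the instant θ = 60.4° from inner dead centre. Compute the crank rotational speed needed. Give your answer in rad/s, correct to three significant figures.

For an in-line slider-crank, |v_piston| = rω|sinθ|·[1 + r cosθ/√(L² − r² sin²θ)].
With r = 0.0566 m, L = 0.2462 m, θ = 60.4°: the bracketed kinematic factor |dx/dθ| = 0.054917 m.
ω = v/|dx/dθ| = 10.2/0.054917 = 185.74 rad/s.

186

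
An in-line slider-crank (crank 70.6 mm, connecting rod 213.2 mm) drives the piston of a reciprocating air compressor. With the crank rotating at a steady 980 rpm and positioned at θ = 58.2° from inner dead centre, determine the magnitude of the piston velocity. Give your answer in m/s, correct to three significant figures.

ω = 2π·980/60 = 102.6 rad/s
For an in-line slider-crank, x = r cosθ + √(L² − r² sin²θ), so v = −rω sinθ·[1 + r cosθ/√(L² − r² sin²θ)].
With r = 0.0706 m, L = 0.2132 m, θ = 58.2°: √(L² − r² sin²θ) = 0.20458 m.
v = −0.0706·102.6·0.84989·[1 + 0.0706·0.52696/0.20458] = -7.2776 m/s.
|v| = 7.2776 m/s.

7.28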